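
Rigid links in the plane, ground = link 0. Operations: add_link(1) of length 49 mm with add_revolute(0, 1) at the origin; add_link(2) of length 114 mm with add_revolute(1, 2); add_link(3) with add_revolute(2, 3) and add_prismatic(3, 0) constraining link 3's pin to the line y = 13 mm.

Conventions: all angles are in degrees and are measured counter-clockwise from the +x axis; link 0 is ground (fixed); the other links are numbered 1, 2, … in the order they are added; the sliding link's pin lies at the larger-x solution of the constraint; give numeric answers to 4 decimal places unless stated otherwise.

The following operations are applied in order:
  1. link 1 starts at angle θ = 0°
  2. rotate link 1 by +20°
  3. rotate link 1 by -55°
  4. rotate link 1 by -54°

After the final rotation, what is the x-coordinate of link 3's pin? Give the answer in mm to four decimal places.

geometry: r = 49 mm, L = 114 mm, e = 13 mm; θ starts at 0°
rotate link 1 by +20°: θ ← 0° +20° = 20°
rotate link 1 by -55°: θ ← 20° -55° = -35°
rotate link 1 by -54°: θ ← -35° -54° = -89°
crank pin P = (r cos θ, r sin θ) = (0.855168, -48.992537)
h = r sin θ − e = -48.992537 − 13 = -61.992537
x = r cos θ + √(L² − h²) = 0.855168 + 95.670922 = 96.526090

96.5261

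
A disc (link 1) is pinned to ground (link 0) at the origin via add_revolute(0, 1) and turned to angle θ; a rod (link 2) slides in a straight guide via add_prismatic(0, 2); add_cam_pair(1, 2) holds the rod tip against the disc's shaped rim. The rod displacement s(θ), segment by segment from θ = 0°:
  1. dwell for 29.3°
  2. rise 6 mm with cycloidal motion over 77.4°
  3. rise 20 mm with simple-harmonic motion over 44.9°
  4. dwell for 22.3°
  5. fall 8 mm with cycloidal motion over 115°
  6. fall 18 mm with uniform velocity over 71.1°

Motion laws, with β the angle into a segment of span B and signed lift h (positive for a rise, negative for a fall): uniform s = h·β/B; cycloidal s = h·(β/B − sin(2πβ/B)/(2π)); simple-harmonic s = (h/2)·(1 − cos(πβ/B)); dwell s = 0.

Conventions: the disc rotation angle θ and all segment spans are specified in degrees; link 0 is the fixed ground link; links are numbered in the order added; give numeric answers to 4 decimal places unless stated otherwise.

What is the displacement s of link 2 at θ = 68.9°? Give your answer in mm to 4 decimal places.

segment 1 (0° to 29.3°, dwell): s unchanged at 0.0000
θ = 68.9° falls in segment 2 (29.3° to 106.7°, cycloidal, h = 6): β = 68.9 − 29.3 = 39.6°, B = 77.4°; Δs = 6·(0.5116 − sin(2π·0.5116)/(2π)) = 3.1395; s = 0.0000 + 3.1395 = 3.1395

3.1395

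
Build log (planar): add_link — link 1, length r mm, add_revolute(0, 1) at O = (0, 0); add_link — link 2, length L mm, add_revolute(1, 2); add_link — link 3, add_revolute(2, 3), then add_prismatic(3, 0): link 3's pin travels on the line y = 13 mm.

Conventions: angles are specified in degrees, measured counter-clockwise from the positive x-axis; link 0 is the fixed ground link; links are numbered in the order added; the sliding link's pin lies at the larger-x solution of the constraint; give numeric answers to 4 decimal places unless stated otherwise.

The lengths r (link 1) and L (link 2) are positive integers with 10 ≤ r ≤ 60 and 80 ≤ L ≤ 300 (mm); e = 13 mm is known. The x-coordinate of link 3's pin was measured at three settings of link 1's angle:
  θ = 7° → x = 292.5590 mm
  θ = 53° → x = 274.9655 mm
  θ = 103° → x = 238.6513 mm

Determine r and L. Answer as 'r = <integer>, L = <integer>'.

constraint per measurement: (x − r cos θ)² + (r sin θ − e)² = L²
subtracting the θ₁ and θ₂ equations cancels the r² and L² terms:
r = (x₁² − x₂²) / (2[(x₁cos θ₁ + e sin θ₁) − (x₂cos θ₂ + e sin θ₂)]) = 42.9999 → r = 43
L² = (x₁ − r cos θ₁)² + (r sin θ₁ − e)² = 62499.9839 → L = 250.0000 → L = 250
check at θ₃=103°: x = 238.6513 (printed 238.6513) ✓

r = 43, L = 250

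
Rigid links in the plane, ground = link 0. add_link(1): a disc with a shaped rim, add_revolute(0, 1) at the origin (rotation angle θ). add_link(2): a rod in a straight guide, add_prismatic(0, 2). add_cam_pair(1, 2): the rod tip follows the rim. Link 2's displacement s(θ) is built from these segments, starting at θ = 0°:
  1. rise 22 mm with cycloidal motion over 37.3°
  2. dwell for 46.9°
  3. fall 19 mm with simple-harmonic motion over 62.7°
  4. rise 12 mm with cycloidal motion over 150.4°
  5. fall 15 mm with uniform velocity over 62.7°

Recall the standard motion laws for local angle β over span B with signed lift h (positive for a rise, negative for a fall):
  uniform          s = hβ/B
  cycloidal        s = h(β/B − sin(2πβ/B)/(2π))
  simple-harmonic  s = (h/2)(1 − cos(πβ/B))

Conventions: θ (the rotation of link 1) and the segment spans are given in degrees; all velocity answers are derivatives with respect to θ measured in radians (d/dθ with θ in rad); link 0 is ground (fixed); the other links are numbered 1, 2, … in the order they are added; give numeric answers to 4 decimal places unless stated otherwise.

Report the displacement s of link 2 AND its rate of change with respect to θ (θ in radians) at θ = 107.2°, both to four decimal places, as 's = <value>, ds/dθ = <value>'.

segment 1 (0° to 37.3°, cycloidal, h = 22) is passed completely: s = 0.0000 + (22) = 22.0000
segment 2 (37.3° to 84.2°, dwell): s unchanged at 22.0000
θ = 107.2° falls in segment 3 (84.2° to 146.9°, simple-harmonic, h = -19): β = 107.2 − 84.2 = 23°, B = 62.7°; Δs = -19/2·(1 − cos(π·0.3668)) = -5.6404; s = 22.0000 − 5.6404 = 16.3596
velocity in seg [84.2°–146.9°] (simple-harmonic), θ in radians: β = 23° = 0.4014 rad, B = 62.7° = 1.0943 rad; ds/dθ = (πh/(2B)) sin(πβ/B) = (π·(-19)/(2·1.0943)) sin(π·0.3668) = -24.920431 mm/rad

s = 16.3596, ds/dθ = -24.9204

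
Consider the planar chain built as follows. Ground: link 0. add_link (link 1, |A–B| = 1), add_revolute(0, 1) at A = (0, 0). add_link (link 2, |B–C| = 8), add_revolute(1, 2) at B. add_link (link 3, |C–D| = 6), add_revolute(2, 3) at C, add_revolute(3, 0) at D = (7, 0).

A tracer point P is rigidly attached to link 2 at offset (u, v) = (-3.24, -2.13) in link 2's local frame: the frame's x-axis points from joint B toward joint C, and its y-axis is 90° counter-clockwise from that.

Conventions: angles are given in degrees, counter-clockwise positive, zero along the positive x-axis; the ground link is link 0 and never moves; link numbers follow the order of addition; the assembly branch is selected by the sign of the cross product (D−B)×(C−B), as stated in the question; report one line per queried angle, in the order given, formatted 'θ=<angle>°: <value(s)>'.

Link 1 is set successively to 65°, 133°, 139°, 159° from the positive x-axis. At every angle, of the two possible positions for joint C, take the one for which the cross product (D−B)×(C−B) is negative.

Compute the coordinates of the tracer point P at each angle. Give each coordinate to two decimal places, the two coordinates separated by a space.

A=(0,0), D=(7.00,0)
θ=65°: B = A + 1.00·(cos65°, sin65°) = (0.4226, 0.9063)
θ=65°: |BD| = 6.6395
θ=65°: circle(B,8.00) ∩ circle(D,6.00): a=5.4283, h=5.8765
θ=65°:   candidates: C₊=(6.6023,5.9868) cross=39.017; C₋=(4.9980,-5.6561) cross=-39.017
θ=65°:   branch - wants cross < 0 → take C=(4.9980,-5.6561) (cross=-39.017)
θ=65°: ex = (C−B)/|BC| = (0.5719,-0.8203); ey = (0.8203,0.5719)
θ=65°: P = B + -3.24·ex + -2.13·ey = (-3.1777,2.3459)
θ=133°: B = A + 1.00·(cos133°, sin133°) = (-0.6820, 0.7314)
θ=133°: |BD| = 7.7167
θ=133°: circle(B,8.00) ∩ circle(D,6.00): a=5.6726, h=5.6411
θ=133°:   candidates: C₊=(5.4997,5.8094) cross=43.531; C₋=(4.4304,-5.4219) cross=-43.531
θ=133°:   branch - wants cross < 0 → take C=(4.4304,-5.4219) (cross=-43.531)
θ=133°: ex = (C−B)/|BC| = (0.6391,-0.7692); ey = (0.7692,0.6391)
θ=133°: P = B + -3.24·ex + -2.13·ey = (-4.3908,1.8622)
θ=139°: B = A + 1.00·(cos139°, sin139°) = (-0.7547, 0.6561)
θ=139°: |BD| = 7.7824
θ=139°: circle(B,8.00) ∩ circle(D,6.00): a=5.6901, h=5.6234
θ=139°:   candidates: C₊=(5.3892,5.7797) cross=43.763; C₋=(4.4411,-5.4270) cross=-43.763
θ=139°:   branch - wants cross < 0 → take C=(4.4411,-5.4270) (cross=-43.763)
θ=139°: ex = (C−B)/|BC| = (0.6495,-0.7604); ey = (0.7604,0.6495)
θ=139°: P = B + -3.24·ex + -2.13·ey = (-4.4786,1.7363)
θ=159°: B = A + 1.00·(cos159°, sin159°) = (-0.9336, 0.3584)
θ=159°: |BD| = 7.9417
θ=159°: circle(B,8.00) ∩ circle(D,6.00): a=5.7337, h=5.5790
θ=159°:   candidates: C₊=(5.0460,5.6729) cross=44.306; C₋=(4.5425,-5.4736) cross=-44.306
θ=159°:   branch - wants cross < 0 → take C=(4.5425,-5.4736) (cross=-44.306)
θ=159°: ex = (C−B)/|BC| = (0.6845,-0.7290); ey = (0.7290,0.6845)
θ=159°: P = B + -3.24·ex + -2.13·ey = (-4.7042,1.2623)

θ=65°: -3.18 2.35
θ=133°: -4.39 1.86
θ=139°: -4.48 1.74
θ=159°: -4.70 1.26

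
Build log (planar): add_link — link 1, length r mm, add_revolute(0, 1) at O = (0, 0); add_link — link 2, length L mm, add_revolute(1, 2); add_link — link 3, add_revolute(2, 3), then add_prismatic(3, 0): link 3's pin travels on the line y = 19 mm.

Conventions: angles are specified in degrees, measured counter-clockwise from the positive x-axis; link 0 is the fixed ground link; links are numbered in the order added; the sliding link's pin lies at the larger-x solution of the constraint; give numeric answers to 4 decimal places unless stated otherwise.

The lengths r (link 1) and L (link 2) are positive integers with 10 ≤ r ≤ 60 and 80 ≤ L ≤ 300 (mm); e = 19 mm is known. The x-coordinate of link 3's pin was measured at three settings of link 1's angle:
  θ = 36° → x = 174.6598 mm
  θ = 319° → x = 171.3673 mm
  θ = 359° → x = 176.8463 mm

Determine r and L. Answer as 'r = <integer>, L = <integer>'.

constraint per measurement: (x − r cos θ)² + (r sin θ − e)² = L²
subtracting the θ₁ and θ₂ equations cancels the r² and L² terms:
r = (x₁² − x₂²) / (2[(x₁cos θ₁ + e sin θ₁) − (x₂cos θ₂ + e sin θ₂)]) = 15.9999 → r = 16
L² = (x₁ − r cos θ₁)² + (r sin θ₁ − e)² = 26243.9844 → L = 162.0000 → L = 162
check at θ₃=359°: x = 176.8463 (printed 176.8463) ✓

r = 16, L = 162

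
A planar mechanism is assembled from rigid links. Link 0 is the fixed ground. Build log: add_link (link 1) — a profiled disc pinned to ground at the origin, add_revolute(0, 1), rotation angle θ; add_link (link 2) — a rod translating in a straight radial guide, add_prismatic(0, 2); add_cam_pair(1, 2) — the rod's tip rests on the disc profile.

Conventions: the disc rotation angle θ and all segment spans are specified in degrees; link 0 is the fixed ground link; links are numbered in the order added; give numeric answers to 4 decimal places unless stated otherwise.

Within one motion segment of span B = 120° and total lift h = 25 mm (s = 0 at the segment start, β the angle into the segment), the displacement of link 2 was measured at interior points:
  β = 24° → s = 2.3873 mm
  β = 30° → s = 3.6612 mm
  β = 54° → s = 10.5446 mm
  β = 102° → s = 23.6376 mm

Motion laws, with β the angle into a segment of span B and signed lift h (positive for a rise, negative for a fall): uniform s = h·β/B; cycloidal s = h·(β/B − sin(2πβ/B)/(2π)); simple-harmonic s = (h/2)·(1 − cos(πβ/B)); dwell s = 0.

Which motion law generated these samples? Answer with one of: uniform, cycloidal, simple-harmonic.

candidates at β/B = r: uniform s = h·r (linear in β); cycloidal s = h·(r − sin(2πr)/(2π)); simple-harmonic s = (h/2)(1 − cos(πr))
β=24°: printed 2.3873 | uniform 5.0000, cycloidal 1.2159, simple-harmonic 2.3873
β=30°: printed 3.6612 | uniform 6.2500, cycloidal 2.2711, simple-harmonic 3.6612
β=54°: printed 10.5446 | uniform 11.2500, cycloidal 10.0205, simple-harmonic 10.5446
β=102°: printed 23.6376 | uniform 21.2500, cycloidal 24.4690, simple-harmonic 23.6376
only one law matches every sample → simple-harmonic

simple-harmonic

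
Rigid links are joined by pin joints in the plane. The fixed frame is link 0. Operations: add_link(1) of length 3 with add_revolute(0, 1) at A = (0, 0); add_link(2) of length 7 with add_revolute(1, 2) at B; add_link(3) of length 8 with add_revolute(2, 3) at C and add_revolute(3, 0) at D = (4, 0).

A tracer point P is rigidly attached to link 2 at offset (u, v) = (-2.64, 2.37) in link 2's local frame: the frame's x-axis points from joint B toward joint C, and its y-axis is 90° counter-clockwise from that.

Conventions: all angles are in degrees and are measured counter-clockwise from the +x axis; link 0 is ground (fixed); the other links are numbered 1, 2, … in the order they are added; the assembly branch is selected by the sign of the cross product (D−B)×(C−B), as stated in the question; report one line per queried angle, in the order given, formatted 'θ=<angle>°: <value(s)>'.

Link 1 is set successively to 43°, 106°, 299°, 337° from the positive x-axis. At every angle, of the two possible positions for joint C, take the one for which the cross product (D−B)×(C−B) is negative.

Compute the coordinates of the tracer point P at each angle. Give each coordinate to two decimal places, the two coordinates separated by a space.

A=(0,0), D=(4.00,0)
θ=43°: B = A + 3.00·(cos43°, sin43°) = (2.1941, 2.0460)
θ=43°: |BD| = 2.7290
θ=43°: circle(B,7.00) ∩ circle(D,8.00): a=-1.3837, h=6.8619
θ=43°:   candidates: C₊=(6.4228,7.6243) cross=18.726; C₋=(-3.8661,-1.4575) cross=-18.726
θ=43°:   branch - wants cross < 0 → take C=(-3.8661,-1.4575) (cross=-18.726)
θ=43°: ex = (C−B)/|BC| = (-0.8657,-0.5005); ey = (0.5005,-0.8657)
θ=43°: P = B + -2.64·ex + 2.37·ey = (5.6658,1.3155)
θ=106°: B = A + 3.00·(cos106°, sin106°) = (-0.8269, 2.8838)
θ=106°: |BD| = 5.6227
θ=106°: circle(B,7.00) ∩ circle(D,8.00): a=1.4775, h=6.8423
θ=106°:   candidates: C₊=(3.9507,7.9998) cross=38.472; C₋=(-3.0678,-3.7478) cross=-38.472
θ=106°:   branch - wants cross < 0 → take C=(-3.0678,-3.7478) (cross=-38.472)
θ=106°: ex = (C−B)/|BC| = (-0.3201,-0.9474); ey = (0.9474,-0.3201)
θ=106°: P = B + -2.64·ex + 2.37·ey = (2.2635,4.6262)
θ=299°: B = A + 3.00·(cos299°, sin299°) = (1.4544, -2.6239)
θ=299°: |BD| = 3.6558
θ=299°: circle(B,7.00) ∩ circle(D,8.00): a=-0.2237, h=6.9964
θ=299°:   candidates: C₊=(-3.7229,2.0873) cross=25.577; C₋=(6.3202,-7.6561) cross=-25.577
θ=299°:   branch - wants cross < 0 → take C=(6.3202,-7.6561) (cross=-25.577)
θ=299°: ex = (C−B)/|BC| = (0.6951,-0.7189); ey = (0.7189,0.6951)
θ=299°: P = B + -2.64·ex + 2.37·ey = (1.3231,0.9215)
θ=337°: B = A + 3.00·(cos337°, sin337°) = (2.7615, -1.1722)
θ=337°: |BD| = 1.7053
θ=337°: circle(B,7.00) ∩ circle(D,8.00): a=-3.5456, h=6.0356
θ=337°:   candidates: C₊=(-3.9625,0.7741) cross=10.292; C₋=(4.3354,-7.9930) cross=-10.292
θ=337°:   branch - wants cross < 0 → take C=(4.3354,-7.9930) (cross=-10.292)
θ=337°: ex = (C−B)/|BC| = (0.2248,-0.9744); ey = (0.9744,0.2248)
θ=337°: P = B + -2.64·ex + 2.37·ey = (4.4773,1.9331)

θ=43°: 5.67 1.32
θ=106°: 2.26 4.63
θ=299°: 1.32 0.92
θ=337°: 4.48 1.93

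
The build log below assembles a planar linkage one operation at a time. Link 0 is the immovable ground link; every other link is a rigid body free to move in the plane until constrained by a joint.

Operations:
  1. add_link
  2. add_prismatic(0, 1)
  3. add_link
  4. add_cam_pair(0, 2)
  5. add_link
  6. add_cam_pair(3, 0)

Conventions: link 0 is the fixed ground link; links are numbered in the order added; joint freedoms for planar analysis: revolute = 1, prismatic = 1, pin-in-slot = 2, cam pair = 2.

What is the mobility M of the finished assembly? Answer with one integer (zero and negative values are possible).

ground; <1,0,0>
#1 <2,0,0>
P:0↔1 J1 <2,1,0>
#2 <3,1,0>
C:0↔2 J2 <3,1,1>
#3 <4,1,1>
C:3↔0 J2 <4,1,2>
3×3 − 2×1 − 1×2 = 5

M = 5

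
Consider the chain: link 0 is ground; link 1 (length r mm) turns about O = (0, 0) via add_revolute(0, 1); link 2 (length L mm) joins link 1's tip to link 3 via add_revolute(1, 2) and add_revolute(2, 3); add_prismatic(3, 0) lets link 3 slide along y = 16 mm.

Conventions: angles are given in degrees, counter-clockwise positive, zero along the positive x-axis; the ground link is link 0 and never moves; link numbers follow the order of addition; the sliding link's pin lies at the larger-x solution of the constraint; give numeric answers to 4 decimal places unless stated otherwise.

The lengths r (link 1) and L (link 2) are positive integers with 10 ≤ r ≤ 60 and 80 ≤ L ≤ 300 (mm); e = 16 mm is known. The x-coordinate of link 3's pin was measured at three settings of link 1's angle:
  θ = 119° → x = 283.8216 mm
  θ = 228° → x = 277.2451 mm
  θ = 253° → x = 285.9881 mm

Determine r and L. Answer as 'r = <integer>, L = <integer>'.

constraint per measurement: (x − r cos θ)² + (r sin θ − e)² = L²
subtracting the θ₁ and θ₂ equations cancels the r² and L² terms:
r = (x₁² − x₂²) / (2[(x₁cos θ₁ + e sin θ₁) − (x₂cos θ₂ + e sin θ₂)]) = 24.9997 → r = 25
L² = (x₁ − r cos θ₁)² + (r sin θ₁ − e)² = 87615.9770 → L = 296.0000 → L = 296
check at θ₃=253°: x = 285.9881 (printed 285.9881) ✓

r = 25, L = 296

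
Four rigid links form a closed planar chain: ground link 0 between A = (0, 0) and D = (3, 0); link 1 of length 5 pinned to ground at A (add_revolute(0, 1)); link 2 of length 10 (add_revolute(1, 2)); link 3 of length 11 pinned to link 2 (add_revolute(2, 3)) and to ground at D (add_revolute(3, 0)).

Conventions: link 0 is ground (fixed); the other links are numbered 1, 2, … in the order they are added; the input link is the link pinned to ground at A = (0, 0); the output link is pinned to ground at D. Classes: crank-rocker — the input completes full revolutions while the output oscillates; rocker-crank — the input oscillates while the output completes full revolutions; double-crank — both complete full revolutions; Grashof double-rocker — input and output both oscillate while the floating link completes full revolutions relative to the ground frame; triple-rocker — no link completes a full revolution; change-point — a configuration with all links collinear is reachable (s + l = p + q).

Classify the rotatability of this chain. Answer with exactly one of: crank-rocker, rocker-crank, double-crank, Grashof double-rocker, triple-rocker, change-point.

lengths: ground=3, input=5, coupler=10, output=11
sorted: s=3 (shortest), l=11 (longest), p+q=15
s + l = 14 vs p + q = 15
s + l < p + q (Grashof) with shortest = ground link → double-crank

double-crank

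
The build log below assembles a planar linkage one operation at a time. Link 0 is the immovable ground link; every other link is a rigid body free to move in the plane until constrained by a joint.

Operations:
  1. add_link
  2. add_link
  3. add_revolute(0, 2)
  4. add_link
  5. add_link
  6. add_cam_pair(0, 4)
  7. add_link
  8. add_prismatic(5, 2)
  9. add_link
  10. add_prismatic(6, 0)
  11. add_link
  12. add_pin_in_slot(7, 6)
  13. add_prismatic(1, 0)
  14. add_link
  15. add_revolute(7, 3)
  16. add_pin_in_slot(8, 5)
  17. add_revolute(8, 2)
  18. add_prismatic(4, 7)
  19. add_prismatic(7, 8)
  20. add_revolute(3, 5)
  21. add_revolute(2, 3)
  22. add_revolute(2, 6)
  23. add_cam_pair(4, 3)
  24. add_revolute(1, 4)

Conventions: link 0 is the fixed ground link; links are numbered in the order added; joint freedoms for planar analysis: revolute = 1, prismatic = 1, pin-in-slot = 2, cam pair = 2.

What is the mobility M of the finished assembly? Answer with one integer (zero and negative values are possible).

L=1 J1=0 J2=0
add link → L=2 J1=0 J2=0
add link → L=3 J1=0 J2=0
R@0,2 dof=1 J1 → L=3 J1=1 J2=0
add link → L=4 J1=1 J2=0
add link → L=5 J1=1 J2=0
C@0,4 dof=2 J2 → L=5 J1=1 J2=1
add link → L=6 J1=1 J2=1
P@5,2 dof=1 J1 → L=6 J1=2 J2=1
add link → L=7 J1=2 J2=1
P@6,0 dof=1 J1 → L=7 J1=3 J2=1
add link → L=8 J1=3 J2=1
PS@7,6 dof=2 J2 → L=8 J1=3 J2=2
P@1,0 dof=1 J1 → L=8 J1=4 J2=2
add link → L=9 J1=4 J2=2
R@7,3 dof=1 J1 → L=9 J1=5 J2=2
PS@8,5 dof=2 J2 → L=9 J1=5 J2=3
R@8,2 dof=1 J1 → L=9 J1=6 J2=3
P@4,7 dof=1 J1 → L=9 J1=7 J2=3
P@7,8 dof=1 J1 → L=9 J1=8 J2=3
R@3,5 dof=1 J1 → L=9 J1=9 J2=3
R@2,3 dof=1 J1 → L=9 J1=10 J2=3
R@2,6 dof=1 J1 → L=9 J1=11 J2=3
C@4,3 dof=2 J2 → L=9 J1=11 J2=4
R@1,4 dof=1 J1 → L=9 J1=12 J2=4
M=3(L−1)−2J1−J2=3·8−2·12−4=-4

M = -4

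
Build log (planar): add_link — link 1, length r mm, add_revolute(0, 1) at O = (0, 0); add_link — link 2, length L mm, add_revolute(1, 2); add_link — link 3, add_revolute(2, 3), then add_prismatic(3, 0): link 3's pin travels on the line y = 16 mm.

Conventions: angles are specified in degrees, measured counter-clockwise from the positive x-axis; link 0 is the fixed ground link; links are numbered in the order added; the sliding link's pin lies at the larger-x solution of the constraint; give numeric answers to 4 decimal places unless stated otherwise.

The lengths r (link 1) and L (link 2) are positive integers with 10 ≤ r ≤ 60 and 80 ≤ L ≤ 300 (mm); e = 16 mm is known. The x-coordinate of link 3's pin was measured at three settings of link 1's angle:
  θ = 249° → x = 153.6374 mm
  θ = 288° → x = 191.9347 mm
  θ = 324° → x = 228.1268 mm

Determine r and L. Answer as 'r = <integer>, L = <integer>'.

constraint per measurement: (x − r cos θ)² + (r sin θ − e)² = L²
subtracting the θ₁ and θ₂ equations cancels the r² and L² terms:
r = (x₁² − x₂²) / (2[(x₁cos θ₁ + e sin θ₁) − (x₂cos θ₂ + e sin θ₂)]) = 58.0001 → r = 58
L² = (x₁ − r cos θ₁)² + (r sin θ₁ − e)² = 35343.9875 → L = 188.0000 → L = 188
check at θ₃=324°: x = 228.1268 (printed 228.1268) ✓

r = 58, L = 188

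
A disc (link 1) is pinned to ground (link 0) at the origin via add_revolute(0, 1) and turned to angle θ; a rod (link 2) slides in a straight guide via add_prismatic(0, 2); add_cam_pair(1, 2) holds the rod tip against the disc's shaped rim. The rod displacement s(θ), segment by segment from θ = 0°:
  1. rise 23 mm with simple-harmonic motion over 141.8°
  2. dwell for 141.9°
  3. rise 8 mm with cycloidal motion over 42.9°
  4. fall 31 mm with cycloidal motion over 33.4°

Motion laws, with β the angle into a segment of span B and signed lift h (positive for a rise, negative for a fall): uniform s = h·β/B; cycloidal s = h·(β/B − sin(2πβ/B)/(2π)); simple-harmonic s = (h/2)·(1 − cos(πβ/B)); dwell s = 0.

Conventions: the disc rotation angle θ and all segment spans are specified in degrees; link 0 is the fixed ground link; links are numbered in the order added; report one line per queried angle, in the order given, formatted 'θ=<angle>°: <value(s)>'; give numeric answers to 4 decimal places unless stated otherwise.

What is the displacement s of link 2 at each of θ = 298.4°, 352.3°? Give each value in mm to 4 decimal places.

segment 1 (0° to 141.8°, simple-harmonic, h = 23) is passed completely: s = 0.0000 + (23) = 23.0000
segment 2 (141.8° to 283.7°, dwell): s unchanged at 23.0000
θ = 298.4° falls in segment 3 (283.7° to 326.6°, cycloidal, h = 8): β = 298.4 − 283.7 = 14.7°, B = 42.9°; Δs = 8·(0.3427 − sin(2π·0.3427)/(2π)) = 1.6778; s = 23.0000 + 1.6778 = 24.6778
segment 3 (283.7° to 326.6°, cycloidal, h = 8) is passed completely: s = 23.0000 + (8) = 31.0000
θ = 352.3° falls in segment 4 (326.6° to 360°, cycloidal, h = -31): β = 352.3 − 326.6 = 25.7°, B = 33.4°; Δs = -31·(0.7695 − sin(2π·0.7695)/(2π)) = -28.7503; s = 31.0000 − 28.7503 = 2.2497

θ=298.4°: 24.6778
θ=352.3°: 2.2497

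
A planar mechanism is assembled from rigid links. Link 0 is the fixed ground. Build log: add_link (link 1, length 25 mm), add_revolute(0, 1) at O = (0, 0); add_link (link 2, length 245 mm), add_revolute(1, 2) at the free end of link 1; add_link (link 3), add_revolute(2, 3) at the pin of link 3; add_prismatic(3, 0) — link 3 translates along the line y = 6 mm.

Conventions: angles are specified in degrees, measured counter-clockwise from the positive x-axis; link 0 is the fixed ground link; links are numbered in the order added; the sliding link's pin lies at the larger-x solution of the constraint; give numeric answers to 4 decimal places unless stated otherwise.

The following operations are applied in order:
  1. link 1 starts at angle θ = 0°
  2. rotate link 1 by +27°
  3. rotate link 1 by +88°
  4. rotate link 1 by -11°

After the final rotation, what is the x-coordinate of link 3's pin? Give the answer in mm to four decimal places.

geometry: r = 25 mm, L = 245 mm, e = 6 mm; θ starts at 0°
rotate link 1 by +27°: θ ← 0° +27° = 27°
rotate link 1 by +88°: θ ← 27° +88° = 115°
rotate link 1 by -11°: θ ← 115° -11° = 104°
crank pin P = (r cos θ, r sin θ) = (-6.048047, 24.257393)
h = r sin θ − e = 24.257393 − 6 = 18.257393
x = r cos θ + √(L² − h²) = -6.048047 + 244.318783 = 238.270735

238.2707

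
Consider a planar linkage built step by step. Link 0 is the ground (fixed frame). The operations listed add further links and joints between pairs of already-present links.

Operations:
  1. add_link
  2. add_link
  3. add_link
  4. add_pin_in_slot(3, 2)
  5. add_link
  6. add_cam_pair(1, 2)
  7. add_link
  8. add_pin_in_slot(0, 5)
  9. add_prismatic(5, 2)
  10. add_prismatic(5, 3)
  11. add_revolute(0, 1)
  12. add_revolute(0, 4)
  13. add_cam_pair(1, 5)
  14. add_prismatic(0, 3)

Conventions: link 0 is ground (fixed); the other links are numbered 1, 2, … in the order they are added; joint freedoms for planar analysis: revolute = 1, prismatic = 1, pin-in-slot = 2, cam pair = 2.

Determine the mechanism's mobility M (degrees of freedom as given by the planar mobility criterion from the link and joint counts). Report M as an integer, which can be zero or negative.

(L,J1,J2)=(1,0,0); link0 fixed
link1: (2,0,0)
link2: (3,0,0)
link3: (4,0,0)
PS 3-2 [J2]: (4,0,1)
link4: (5,0,1)
C 1-2 [J2]: (5,0,2)
link5: (6,0,2)
PS 0-5 [J2]: (6,0,3)
P 5-2 [J1]: (6,1,3)
P 5-3 [J1]: (6,2,3)
R 0-1 [J1]: (6,3,3)
R 0-4 [J1]: (6,4,3)
C 1-5 [J2]: (6,4,4)
P 0-3 [J1]: (6,5,4)
Grübler: 3·5 − 2·5 − 4 = 1

M = 1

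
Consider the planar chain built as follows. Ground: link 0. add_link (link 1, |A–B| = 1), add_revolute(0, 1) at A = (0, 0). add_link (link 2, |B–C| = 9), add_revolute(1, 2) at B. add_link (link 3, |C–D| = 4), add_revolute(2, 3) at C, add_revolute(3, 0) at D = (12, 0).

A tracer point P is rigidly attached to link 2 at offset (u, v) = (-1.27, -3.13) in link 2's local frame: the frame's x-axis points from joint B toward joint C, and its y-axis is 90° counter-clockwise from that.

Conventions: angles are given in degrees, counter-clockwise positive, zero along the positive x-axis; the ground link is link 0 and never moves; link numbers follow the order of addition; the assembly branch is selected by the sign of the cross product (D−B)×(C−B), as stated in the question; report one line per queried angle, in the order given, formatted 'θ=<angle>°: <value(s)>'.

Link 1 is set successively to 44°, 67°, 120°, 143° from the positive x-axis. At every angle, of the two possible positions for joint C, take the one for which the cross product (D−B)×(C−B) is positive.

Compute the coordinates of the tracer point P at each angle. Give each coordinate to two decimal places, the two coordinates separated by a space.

A=(0,0), D=(12.00,0)
θ=44°: B = A + 1.00·(cos44°, sin44°) = (0.7193, 0.6947)
θ=44°: |BD| = 11.3020
θ=44°: circle(B,9.00) ∩ circle(D,4.00): a=8.5266, h=2.8805
θ=44°:   candidates: C₊=(9.4069,3.0456) cross=32.555; C₋=(9.0528,-2.7044) cross=-32.555
θ=44°:   branch + wants cross > 0 → take C=(9.4069,3.0456) (cross=32.555)
θ=44°: ex = (C−B)/|BC| = (0.9653,0.2612); ey = (-0.2612,0.9653)
θ=44°: P = B + -1.27·ex + -3.13·ey = (0.3110,-2.6584)
θ=67°: B = A + 1.00·(cos67°, sin67°) = (0.3907, 0.9205)
θ=67°: |BD| = 11.6457
θ=67°: circle(B,9.00) ∩ circle(D,4.00): a=8.6136, h=2.6089
θ=67°:   candidates: C₊=(9.1836,2.8404) cross=30.382; C₋=(8.7712,-2.3610) cross=-30.382
θ=67°:   branch + wants cross > 0 → take C=(9.1836,2.8404) (cross=30.382)
θ=67°: ex = (C−B)/|BC| = (0.9770,0.2133); ey = (-0.2133,0.9770)
θ=67°: P = B + -1.27·ex + -3.13·ey = (-0.1823,-2.4084)
θ=120°: B = A + 1.00·(cos120°, sin120°) = (-0.5000, 0.8660)
θ=120°: |BD| = 12.5300
θ=120°: circle(B,9.00) ∩ circle(D,4.00): a=8.8588, h=1.5882
θ=120°:   candidates: C₊=(8.4473,1.8381) cross=19.900; C₋=(8.2278,-1.3306) cross=-19.900
θ=120°:   branch + wants cross > 0 → take C=(8.4473,1.8381) (cross=19.900)
θ=120°: ex = (C−B)/|BC| = (0.9941,0.1080); ey = (-0.1080,0.9941)
θ=120°: P = B + -1.27·ex + -3.13·ey = (-1.4245,-2.3828)
θ=143°: B = A + 1.00·(cos143°, sin143°) = (-0.7986, 0.6018)
θ=143°: |BD| = 12.8128
θ=143°: circle(B,9.00) ∩ circle(D,4.00): a=8.9429, h=1.0120
θ=143°:   candidates: C₊=(8.1819,1.1927) cross=12.967; C₋=(8.0869,-0.8291) cross=-12.967
θ=143°:   branch + wants cross > 0 → take C=(8.1819,1.1927) (cross=12.967)
θ=143°: ex = (C−B)/|BC| = (0.9978,0.0657); ey = (-0.0657,0.9978)
θ=143°: P = B + -1.27·ex + -3.13·ey = (-1.8604,-2.6048)

θ=44°: 0.31 -2.66
θ=67°: -0.18 -2.41
θ=120°: -1.42 -2.38
θ=143°: -1.86 -2.60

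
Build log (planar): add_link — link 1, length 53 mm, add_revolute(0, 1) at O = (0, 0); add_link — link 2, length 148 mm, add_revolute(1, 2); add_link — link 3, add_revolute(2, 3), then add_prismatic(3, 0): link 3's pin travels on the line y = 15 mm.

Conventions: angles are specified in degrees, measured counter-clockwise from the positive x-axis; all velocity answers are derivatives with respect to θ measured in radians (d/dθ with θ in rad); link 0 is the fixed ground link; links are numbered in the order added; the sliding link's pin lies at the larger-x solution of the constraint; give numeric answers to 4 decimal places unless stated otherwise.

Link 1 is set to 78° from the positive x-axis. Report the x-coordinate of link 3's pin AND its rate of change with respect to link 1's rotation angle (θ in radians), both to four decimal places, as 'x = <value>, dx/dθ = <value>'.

geometry: r = 53 mm, L = 148 mm, e = 15 mm
crank pin P = (r cos θ, r sin θ) = (11.019320, 51.841823)
h = r sin θ − e = 51.841823 − 15 = 36.841823
x = r cos θ + √(L² − h²) = 11.019320 + 143.341132 = 154.360451
dx/dθ = −r sin θ − h·r cos θ/√(L² − h²) (θ in radians; h = 36.841823) = -54.674030

x = 154.3605, dx/dθ = -54.6740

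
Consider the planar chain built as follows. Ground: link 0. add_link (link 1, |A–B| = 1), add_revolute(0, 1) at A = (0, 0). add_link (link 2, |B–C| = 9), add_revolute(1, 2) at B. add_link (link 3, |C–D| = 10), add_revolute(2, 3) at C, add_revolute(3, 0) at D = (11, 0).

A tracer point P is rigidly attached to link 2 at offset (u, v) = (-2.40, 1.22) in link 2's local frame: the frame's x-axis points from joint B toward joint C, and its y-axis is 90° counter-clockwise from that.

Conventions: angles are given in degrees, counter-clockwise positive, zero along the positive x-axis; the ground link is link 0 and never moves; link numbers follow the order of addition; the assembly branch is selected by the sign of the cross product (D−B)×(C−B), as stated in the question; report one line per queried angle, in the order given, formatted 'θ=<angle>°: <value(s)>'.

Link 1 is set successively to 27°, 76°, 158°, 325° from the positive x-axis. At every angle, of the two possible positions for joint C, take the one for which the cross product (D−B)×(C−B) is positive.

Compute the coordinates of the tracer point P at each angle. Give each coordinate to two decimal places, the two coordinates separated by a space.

A=(0,0), D=(11.00,0)
θ=27°: B = A + 1.00·(cos27°, sin27°) = (0.8910, 0.4540)
θ=27°: |BD| = 10.1192
θ=27°: circle(B,9.00) ∩ circle(D,10.00): a=4.1208, h=8.0012
θ=27°:   candidates: C₊=(5.3666,8.2623) cross=80.966; C₋=(4.6487,-7.7240) cross=-80.966
θ=27°:   branch + wants cross > 0 → take C=(5.3666,8.2623) (cross=80.966)
θ=27°: ex = (C−B)/|BC| = (0.4973,0.8676); ey = (-0.8676,0.4973)
θ=27°: P = B + -2.40·ex + 1.22·ey = (-1.3609,-1.0215)
θ=76°: B = A + 1.00·(cos76°, sin76°) = (0.2419, 0.9703)
θ=76°: |BD| = 10.8017
θ=76°: circle(B,9.00) ∩ circle(D,10.00): a=4.5214, h=7.7818
θ=76°:   candidates: C₊=(5.4441,8.3145) cross=84.057; C₋=(4.0460,-7.1862) cross=-84.057
θ=76°:   branch + wants cross > 0 → take C=(5.4441,8.3145) (cross=84.057)
θ=76°: ex = (C−B)/|BC| = (0.5780,0.8160); ey = (-0.8160,0.5780)
θ=76°: P = B + -2.40·ex + 1.22·ey = (-2.1409,-0.2830)
θ=158°: B = A + 1.00·(cos158°, sin158°) = (-0.9272, 0.3746)
θ=158°: |BD| = 11.9331
θ=158°: circle(B,9.00) ∩ circle(D,10.00): a=5.1704, h=7.3666
θ=158°:   candidates: C₊=(4.4719,7.5753) cross=87.906; C₋=(4.0094,-7.1507) cross=-87.906
θ=158°:   branch + wants cross > 0 → take C=(4.4719,7.5753) (cross=87.906)
θ=158°: ex = (C−B)/|BC| = (0.5999,0.8001); ey = (-0.8001,0.5999)
θ=158°: P = B + -2.40·ex + 1.22·ey = (-3.3430,-0.8137)
θ=325°: B = A + 1.00·(cos325°, sin325°) = (0.8192, -0.5736)
θ=325°: |BD| = 10.1970
θ=325°: circle(B,9.00) ∩ circle(D,10.00): a=4.1668, h=7.9773
θ=325°:   candidates: C₊=(4.5307,7.6255) cross=81.345; C₋=(5.4281,-8.3039) cross=-81.345
θ=325°:   branch + wants cross > 0 → take C=(4.5307,7.6255) (cross=81.345)
θ=325°: ex = (C−B)/|BC| = (0.4124,0.9110); ey = (-0.9110,0.4124)
θ=325°: P = B + -2.40·ex + 1.22·ey = (-1.2820,-2.2569)

θ=27°: -1.36 -1.02
θ=76°: -2.14 -0.28
θ=158°: -3.34 -0.81
θ=325°: -1.28 -2.26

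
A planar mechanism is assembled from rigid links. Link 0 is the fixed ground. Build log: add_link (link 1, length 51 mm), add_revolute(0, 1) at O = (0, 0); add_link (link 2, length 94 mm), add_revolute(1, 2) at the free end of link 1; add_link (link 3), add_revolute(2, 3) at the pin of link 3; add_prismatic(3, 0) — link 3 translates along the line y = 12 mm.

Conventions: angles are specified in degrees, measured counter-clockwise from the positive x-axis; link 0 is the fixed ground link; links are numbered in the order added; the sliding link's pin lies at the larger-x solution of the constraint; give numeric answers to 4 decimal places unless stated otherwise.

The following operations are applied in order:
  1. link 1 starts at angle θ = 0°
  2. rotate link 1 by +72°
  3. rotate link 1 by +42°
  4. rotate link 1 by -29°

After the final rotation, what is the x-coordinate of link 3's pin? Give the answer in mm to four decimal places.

geometry: r = 51 mm, L = 94 mm, e = 12 mm; θ starts at 0°
rotate link 1 by +72°: θ ← 0° +72° = 72°
rotate link 1 by +42°: θ ← 72° +42° = 114°
rotate link 1 by -29°: θ ← 114° -29° = 85°
crank pin P = (r cos θ, r sin θ) = (4.444943, 50.805930)
h = r sin θ − e = 50.805930 − 12 = 38.805930
x = r cos θ + √(L² − h²) = 4.444943 + 85.616002 = 90.060945

90.0609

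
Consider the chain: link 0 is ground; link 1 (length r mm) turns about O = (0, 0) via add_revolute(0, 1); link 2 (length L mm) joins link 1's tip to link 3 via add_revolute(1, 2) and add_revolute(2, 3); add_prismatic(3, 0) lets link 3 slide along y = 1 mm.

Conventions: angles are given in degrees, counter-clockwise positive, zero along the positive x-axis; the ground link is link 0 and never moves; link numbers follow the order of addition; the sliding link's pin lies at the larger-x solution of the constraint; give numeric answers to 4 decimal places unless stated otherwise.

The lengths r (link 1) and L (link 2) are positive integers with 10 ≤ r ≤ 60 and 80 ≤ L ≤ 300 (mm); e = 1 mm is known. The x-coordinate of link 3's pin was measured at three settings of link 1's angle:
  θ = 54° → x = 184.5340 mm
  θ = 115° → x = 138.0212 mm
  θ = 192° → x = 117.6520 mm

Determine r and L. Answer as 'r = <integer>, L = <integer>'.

constraint per measurement: (x − r cos θ)² + (r sin θ − e)² = L²
subtracting the θ₁ and θ₂ equations cancels the r² and L² terms:
r = (x₁² − x₂²) / (2[(x₁cos θ₁ + e sin θ₁) − (x₂cos θ₂ + e sin θ₂)]) = 45.0000 → r = 45
L² = (x₁ − r cos θ₁)² + (r sin θ₁ − e)² = 26244.0129 → L = 162.0000 → L = 162
check at θ₃=192°: x = 117.6520 (printed 117.6520) ✓

r = 45, L = 162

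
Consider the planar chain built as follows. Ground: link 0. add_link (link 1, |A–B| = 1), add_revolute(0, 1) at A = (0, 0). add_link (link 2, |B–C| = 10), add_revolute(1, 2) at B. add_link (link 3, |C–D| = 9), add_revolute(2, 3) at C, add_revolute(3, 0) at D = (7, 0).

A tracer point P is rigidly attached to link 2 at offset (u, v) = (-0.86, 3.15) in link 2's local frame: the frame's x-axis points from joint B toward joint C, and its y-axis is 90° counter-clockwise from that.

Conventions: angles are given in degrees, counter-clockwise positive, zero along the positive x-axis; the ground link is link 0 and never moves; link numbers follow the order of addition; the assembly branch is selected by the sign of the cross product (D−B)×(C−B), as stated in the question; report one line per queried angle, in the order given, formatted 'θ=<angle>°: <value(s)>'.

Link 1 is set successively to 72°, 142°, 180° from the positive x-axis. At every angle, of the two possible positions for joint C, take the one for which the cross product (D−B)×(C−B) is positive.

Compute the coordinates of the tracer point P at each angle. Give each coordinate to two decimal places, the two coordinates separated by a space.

A=(0,0), D=(7.00,0)
θ=72°: B = A + 1.00·(cos72°, sin72°) = (0.3090, 0.9511)
θ=72°: |BD| = 6.7582
θ=72°: circle(B,10.00) ∩ circle(D,9.00): a=4.7848, h=8.7810
θ=72°:   candidates: C₊=(6.2819,8.9713) cross=59.344; C₋=(3.8105,-8.4159) cross=-59.344
θ=72°:   branch + wants cross > 0 → take C=(6.2819,8.9713) (cross=59.344)
θ=72°: ex = (C−B)/|BC| = (0.5973,0.8020); ey = (-0.8020,0.5973)
θ=72°: P = B + -0.86·ex + 3.15·ey = (-2.7310,2.1428)
θ=142°: B = A + 1.00·(cos142°, sin142°) = (-0.7880, 0.6157)
θ=142°: |BD| = 7.8123
θ=142°: circle(B,10.00) ∩ circle(D,9.00): a=5.1222, h=8.5886
θ=142°:   candidates: C₊=(4.9951,8.7738) cross=67.096; C₋=(3.6414,-8.3498) cross=-67.096
θ=142°:   branch + wants cross > 0 → take C=(4.9951,8.7738) (cross=67.096)
θ=142°: ex = (C−B)/|BC| = (0.5783,0.8158); ey = (-0.8158,0.5783)
θ=142°: P = B + -0.86·ex + 3.15·ey = (-3.8552,1.7357)
θ=180°: B = A + 1.00·(cos180°, sin180°) = (-1.0000, 0.0000)
θ=180°: |BD| = 8.0000
θ=180°: circle(B,10.00) ∩ circle(D,9.00): a=5.1875, h=8.5493
θ=180°:   candidates: C₊=(4.1875,8.5493) cross=68.394; C₋=(4.1875,-8.5493) cross=-68.394
θ=180°:   branch + wants cross > 0 → take C=(4.1875,8.5493) (cross=68.394)
θ=180°: ex = (C−B)/|BC| = (0.5188,0.8549); ey = (-0.8549,0.5188)
θ=180°: P = B + -0.86·ex + 3.15·ey = (-4.1391,0.8988)

θ=72°: -2.73 2.14
θ=142°: -3.86 1.74
θ=180°: -4.14 0.90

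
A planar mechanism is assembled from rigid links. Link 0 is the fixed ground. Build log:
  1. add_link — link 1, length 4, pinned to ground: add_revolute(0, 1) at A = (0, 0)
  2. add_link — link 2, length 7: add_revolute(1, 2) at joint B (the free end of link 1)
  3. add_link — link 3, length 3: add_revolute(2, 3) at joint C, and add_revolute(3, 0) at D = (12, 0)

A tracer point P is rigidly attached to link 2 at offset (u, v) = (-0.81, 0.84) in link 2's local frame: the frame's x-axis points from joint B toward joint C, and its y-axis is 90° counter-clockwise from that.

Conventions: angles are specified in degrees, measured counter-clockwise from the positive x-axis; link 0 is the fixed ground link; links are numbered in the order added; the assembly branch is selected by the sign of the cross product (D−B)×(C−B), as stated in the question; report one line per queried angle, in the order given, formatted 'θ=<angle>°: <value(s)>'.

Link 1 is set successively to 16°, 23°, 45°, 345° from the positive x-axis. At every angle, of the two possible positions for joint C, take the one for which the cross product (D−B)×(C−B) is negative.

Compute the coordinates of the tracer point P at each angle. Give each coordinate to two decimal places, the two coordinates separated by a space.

A=(0,0), D=(12.00,0)
θ=16°: B = A + 4.00·(cos16°, sin16°) = (3.8450, 1.1025)
θ=16°: |BD| = 8.2291
θ=16°: circle(B,7.00) ∩ circle(D,3.00): a=6.5450, h=2.4826
θ=16°:   candidates: C₊=(10.6636,2.6859) cross=20.430; C₋=(9.9984,-2.2346) cross=-20.430
θ=16°:   branch - wants cross < 0 → take C=(9.9984,-2.2346) (cross=-20.430)
θ=16°: ex = (C−B)/|BC| = (0.8790,-0.4767); ey = (0.4767,0.8790)
θ=16°: P = B + -0.81·ex + 0.84·ey = (3.5335,2.2271)
θ=23°: B = A + 4.00·(cos23°, sin23°) = (3.6820, 1.5629)
θ=23°: |BD| = 8.4635
θ=23°: circle(B,7.00) ∩ circle(D,3.00): a=6.5948, h=2.3469
θ=23°:   candidates: C₊=(10.5968,2.6516) cross=19.863; C₋=(9.7301,-1.9615) cross=-19.863
θ=23°:   branch - wants cross < 0 → take C=(9.7301,-1.9615) (cross=-19.863)
θ=23°: ex = (C−B)/|BC| = (0.8640,-0.5035); ey = (0.5035,0.8640)
θ=23°: P = B + -0.81·ex + 0.84·ey = (3.4051,2.6965)
θ=45°: B = A + 4.00·(cos45°, sin45°) = (2.8284, 2.8284)
θ=45°: |BD| = 9.5978
θ=45°: circle(B,7.00) ∩ circle(D,3.00): a=6.8827, h=1.2760
θ=45°:   candidates: C₊=(9.7815,2.0195) cross=12.247; C₋=(9.0294,-0.4193) cross=-12.247
θ=45°:   branch - wants cross < 0 → take C=(9.0294,-0.4193) (cross=-12.247)
θ=45°: ex = (C−B)/|BC| = (0.8859,-0.4640); ey = (0.4640,0.8859)
θ=45°: P = B + -0.81·ex + 0.84·ey = (2.5006,3.9484)
θ=345°: B = A + 4.00·(cos345°, sin345°) = (3.8637, -1.0353)
θ=345°: |BD| = 8.2019
θ=345°: circle(B,7.00) ∩ circle(D,3.00): a=6.5394, h=2.4972
θ=345°:   candidates: C₊=(10.0356,2.2674) cross=20.482; C₋=(10.6660,-2.6871) cross=-20.482
θ=345°:   branch - wants cross < 0 → take C=(10.6660,-2.6871) (cross=-20.482)
θ=345°: ex = (C−B)/|BC| = (0.9718,-0.2360); ey = (0.2360,0.9718)
θ=345°: P = B + -0.81·ex + 0.84·ey = (3.2748,-0.0279)

θ=16°: 3.53 2.23
θ=23°: 3.41 2.70
θ=45°: 2.50 3.95
θ=345°: 3.27 -0.03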